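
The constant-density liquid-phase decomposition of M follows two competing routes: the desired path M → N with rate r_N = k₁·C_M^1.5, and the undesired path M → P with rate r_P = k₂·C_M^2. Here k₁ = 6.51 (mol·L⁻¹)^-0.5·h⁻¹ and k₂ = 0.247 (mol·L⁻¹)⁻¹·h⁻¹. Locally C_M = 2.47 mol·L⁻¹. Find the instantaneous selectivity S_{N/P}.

16.8

S_{N/P} = r_N/r_P = (k₁·C_M^1.5)/(k₂·C_M^2) = (k₁/k₂)·C_M^-0.5.
= (6.51×2.470^1.5) / (0.247×2.470^2) = 25.27/1.507 = 16.8.
The undesired path is higher order in M, so low C_M (CSTR or dilute feed) favours N.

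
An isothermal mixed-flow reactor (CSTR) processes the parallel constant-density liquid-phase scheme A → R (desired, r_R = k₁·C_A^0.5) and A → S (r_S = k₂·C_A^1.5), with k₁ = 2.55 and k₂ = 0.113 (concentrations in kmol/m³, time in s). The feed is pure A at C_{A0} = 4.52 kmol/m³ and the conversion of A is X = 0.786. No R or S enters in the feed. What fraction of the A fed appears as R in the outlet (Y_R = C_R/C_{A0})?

Exit C_A = C_{A0}(1−X) = 4.52×0.214 = 0.9673 kmol/m³.
In a CSTR the entire volume is at exit conditions, so r_R = 2.55×0.9673^0.5 = 2.508 and r_S = 0.113×0.9673^1.5 = 0.1075.
Fraction of consumed A going to R: r_R/(r_R+r_S) = 0.9589.
C_R = 0.9589·C_{A0}·X = 0.9589×4.52×0.786 = 3.41 kmol/m³; Y_R = C_R/C_{A0} = 0.754.

0.754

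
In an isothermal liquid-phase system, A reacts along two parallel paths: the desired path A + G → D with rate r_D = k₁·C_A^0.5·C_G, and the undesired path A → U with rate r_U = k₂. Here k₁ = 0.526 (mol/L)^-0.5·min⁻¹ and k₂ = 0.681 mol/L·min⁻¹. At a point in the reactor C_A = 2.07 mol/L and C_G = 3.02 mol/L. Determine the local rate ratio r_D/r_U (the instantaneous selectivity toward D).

S_{D/U} = r_D/r_U = (k₁·C_A^0.5·C_G)/(k₂) = (k₁/k₂)·C_A^0.5·C_G.
= (0.526×2.070^0.5×3.020) / (0.681) = 2.285/0.6810 = 3.36.

3.36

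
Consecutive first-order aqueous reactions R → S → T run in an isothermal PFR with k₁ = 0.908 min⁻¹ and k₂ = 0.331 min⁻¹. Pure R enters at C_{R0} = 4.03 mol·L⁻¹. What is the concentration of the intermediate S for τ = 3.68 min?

Solving the coupled first-order balances gives C_S(τ) = [k₁/(k₂−k₁)]·C_{R0}·(e^(−k₁τ) − e^(−k₂τ)).
e^(−k₁τ) = e^(−0.908×3.68) = e^(−3.341) = 0.03539; e^(−k₂τ) = e^(−1.218) = 0.2958.
C_S = 0.908×4.03/(0.331−0.908) × (0.03539−0.2958) = (-6.342)×(-0.2604) = 1.651 mol·L⁻¹.

1.65 mol·L⁻¹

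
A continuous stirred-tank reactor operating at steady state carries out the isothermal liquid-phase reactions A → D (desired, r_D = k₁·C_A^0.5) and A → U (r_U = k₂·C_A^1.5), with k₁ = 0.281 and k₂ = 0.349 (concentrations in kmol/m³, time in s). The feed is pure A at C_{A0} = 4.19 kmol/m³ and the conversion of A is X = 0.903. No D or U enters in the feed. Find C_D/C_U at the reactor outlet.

Exit C_A = C_{A0}(1−X) = 4.19×0.0970 = 0.4064 kmol/m³.
In a CSTR the entire volume is at exit conditions, so r_D = 0.281×0.4064^0.5 = 0.1791 and r_U = 0.349×0.4064^1.5 = 0.09043.
Overall selectivity = C_D/C_U = r_Dτ/(r_Uτ) = r_D/r_U = 1.98.

1.98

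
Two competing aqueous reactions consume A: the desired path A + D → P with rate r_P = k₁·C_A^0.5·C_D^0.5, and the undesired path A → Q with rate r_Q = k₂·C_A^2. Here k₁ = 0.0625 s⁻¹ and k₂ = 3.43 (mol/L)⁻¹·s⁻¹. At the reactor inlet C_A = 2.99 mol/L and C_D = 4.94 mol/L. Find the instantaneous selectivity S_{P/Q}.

S_{P/Q} = r_P/r_Q = (k₁·C_A^0.5·C_D^0.5)/(k₂·C_A^2) = (k₁/k₂)·C_A^-1.5·C_D^0.5.
= (0.0625×2.990^0.5×4.940^0.5) / (3.43×2.990^2) = 0.2402/30.66 = 0.00783.
The undesired path is higher order in A, so low C_A (CSTR or dilute feed) favours P.

0.00783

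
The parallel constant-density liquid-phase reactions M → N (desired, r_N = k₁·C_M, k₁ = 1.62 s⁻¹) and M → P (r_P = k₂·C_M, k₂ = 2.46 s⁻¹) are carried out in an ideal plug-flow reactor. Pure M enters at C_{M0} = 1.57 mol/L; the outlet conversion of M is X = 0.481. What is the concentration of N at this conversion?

0.300 mol/L

C_M = C_{M0}(1−X) = 0.8148 mol/L.
Both paths are first order in M, so the instantaneous fraction to N is constant: dC_N/d(−C_M) = k₁/(k₁+k₂) = 0.3971.
C_N = 0.3971·(C_{M0}−C_M) = 0.3971×0.7552 = 0.300 mol/L.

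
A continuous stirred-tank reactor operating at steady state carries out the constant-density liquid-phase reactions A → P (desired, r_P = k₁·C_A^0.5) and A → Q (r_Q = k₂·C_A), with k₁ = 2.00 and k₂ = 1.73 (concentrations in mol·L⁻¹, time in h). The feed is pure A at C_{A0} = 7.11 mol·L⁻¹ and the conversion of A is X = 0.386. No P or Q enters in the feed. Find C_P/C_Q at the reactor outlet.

Exit C_A = C_{A0}(1−X) = 7.11×0.614 = 4.366 mol·L⁻¹.
In a CSTR the entire volume is at exit conditions, so r_P = 2.00×4.366^0.5 = 4.179 and r_Q = 1.73×4.366 = 7.552.
Overall selectivity = C_P/C_Q = r_Pτ/(r_Qτ) = r_P/r_Q = 0.553.

0.553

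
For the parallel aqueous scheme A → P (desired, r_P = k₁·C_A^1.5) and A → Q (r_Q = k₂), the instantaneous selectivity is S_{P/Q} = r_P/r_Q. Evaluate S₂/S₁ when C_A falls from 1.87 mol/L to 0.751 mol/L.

0.255

S_{P/Q} = (k₁/k₂)·C_A^1.5, so S₂/S₁ = (C_{A,2}/C_{A,1})^1.5.
= (0.751/1.87)^1.5 = (0.4016)^1.5 = 0.255.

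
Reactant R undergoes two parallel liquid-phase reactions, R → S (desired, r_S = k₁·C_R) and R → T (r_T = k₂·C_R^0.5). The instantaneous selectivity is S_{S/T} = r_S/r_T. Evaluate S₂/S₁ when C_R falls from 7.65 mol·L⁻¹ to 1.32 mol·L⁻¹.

S_{S/T} = (k₁/k₂)·C_R^0.5, so S₂/S₁ = (C_{R,2}/C_{R,1})^0.5.
= (1.32/7.65)^0.5 = (0.1725)^0.5 = 0.415.

0.415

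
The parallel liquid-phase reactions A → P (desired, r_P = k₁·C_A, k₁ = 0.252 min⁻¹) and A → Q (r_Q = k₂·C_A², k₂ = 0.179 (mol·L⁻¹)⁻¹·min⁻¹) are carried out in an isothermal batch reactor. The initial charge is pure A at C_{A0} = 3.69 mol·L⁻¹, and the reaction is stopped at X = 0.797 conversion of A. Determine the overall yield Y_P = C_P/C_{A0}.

0.328

C_A = C_{A0}(1−X) = 0.7491 mol·L⁻¹.
Along a PFR/batch, dC_P/dC_A = −r_P/(r_P+r_Q) = −k₁/(k₁+k₂·C_A).
Integrating from C_{A0} to C_A: C_P = (0.252/0.179)·ln[(0.252+0.179·3.69)/(0.252+0.179·0.749)] = 1.408·ln(0.9125/0.3861) = 1.211 mol·L⁻¹.
Y_P = C_P/C_{A0} = 1.211/3.69 = 0.328.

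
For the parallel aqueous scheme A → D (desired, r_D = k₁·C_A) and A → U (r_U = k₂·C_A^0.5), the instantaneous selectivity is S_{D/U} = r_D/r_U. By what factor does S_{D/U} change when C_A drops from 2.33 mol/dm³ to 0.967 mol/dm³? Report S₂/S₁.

0.644

S_{D/U} = (k₁/k₂)·C_A^0.5, so S₂/S₁ = (C_{A,2}/C_{A,1})^0.5.
= (0.967/2.33)^0.5 = (0.4150)^0.5 = 0.644.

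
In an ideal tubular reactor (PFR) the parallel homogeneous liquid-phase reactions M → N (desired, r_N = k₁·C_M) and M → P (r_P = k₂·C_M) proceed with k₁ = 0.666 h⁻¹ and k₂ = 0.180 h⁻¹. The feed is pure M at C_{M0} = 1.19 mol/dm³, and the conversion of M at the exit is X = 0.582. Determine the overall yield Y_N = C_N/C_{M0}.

0.458

C_M = C_{M0}(1−X) = 0.4974 mol/dm³.
Both paths are first order in M, so the instantaneous fraction to N is constant: dC_N/d(−C_M) = k₁/(k₁+k₂) = 0.7872.
C_N = 0.7872·(C_{M0}−C_M) = 0.7872×0.6926 = 0.545 mol/dm³.
Y_N = C_N/C_{M0} = 0.5452/1.19 = 0.458.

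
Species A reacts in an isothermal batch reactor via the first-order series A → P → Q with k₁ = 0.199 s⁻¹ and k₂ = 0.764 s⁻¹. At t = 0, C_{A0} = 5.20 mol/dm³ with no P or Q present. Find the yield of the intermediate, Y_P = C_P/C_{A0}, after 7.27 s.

For first-order series with pure A initially, C_P(t) = k₁C_{A0}/(k₂−k₁)·(e^(−k₁t) − e^(−k₂t)).
e^(−k₁t) = e^(−0.199×7.27) = e^(−1.447) = 0.2353; e^(−k₂t) = e^(−5.554) = 0.003871.
C_P = 0.199×5.20/(0.764−0.199) × (0.2353−0.003871) = 1.832×0.2315 = 0.4239 mol/dm³.
Y_P = C_P/C_{A0} = 0.4239/5.20 = 0.0815.

0.0815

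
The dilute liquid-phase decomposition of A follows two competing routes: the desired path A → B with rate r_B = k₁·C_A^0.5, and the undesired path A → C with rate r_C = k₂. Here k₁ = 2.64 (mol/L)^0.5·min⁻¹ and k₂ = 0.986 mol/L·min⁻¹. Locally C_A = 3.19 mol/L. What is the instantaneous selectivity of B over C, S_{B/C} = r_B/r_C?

S_{B/C} = r_B/r_C = (k₁·C_A^0.5)/(k₂) = (k₁/k₂)·C_A^0.5.
= (2.64×3.190^0.5) / (0.986) = 4.715/0.9860 = 4.78.

4.78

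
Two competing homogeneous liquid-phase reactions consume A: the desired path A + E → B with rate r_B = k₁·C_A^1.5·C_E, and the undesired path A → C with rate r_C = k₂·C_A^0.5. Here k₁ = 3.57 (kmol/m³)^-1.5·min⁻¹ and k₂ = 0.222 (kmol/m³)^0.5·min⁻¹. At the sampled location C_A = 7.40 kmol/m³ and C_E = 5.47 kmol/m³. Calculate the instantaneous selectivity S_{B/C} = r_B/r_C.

S_{B/C} = r_B/r_C = (k₁·C_A^1.5·C_E)/(k₂·C_A^0.5) = (k₁/k₂)·C_A·C_E.
= (3.57×7.400^1.5×5.470) / (0.222×7.400^0.5) = 393.1/0.6039 = 651.

651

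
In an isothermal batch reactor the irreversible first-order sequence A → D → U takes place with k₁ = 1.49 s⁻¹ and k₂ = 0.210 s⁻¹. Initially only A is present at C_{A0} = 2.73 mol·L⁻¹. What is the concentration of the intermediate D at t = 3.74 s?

The intermediate concentration in a first-order A→B→C sequence is C_D = k₁C_{A0}(e^(−k₁t) − e^(−k₂t))/(k₂−k₁).
e^(−k₁t) = e^(−1.49×3.74) = e^(−5.573) = 0.003801; e^(−k₂t) = e^(−0.7854) = 0.4559.
C_D = 1.49×2.73/(0.210−1.49) × (0.003801−0.4559) = (-3.178)×(-0.4521) = 1.437 mol·L⁻¹.

1.44 mol·L⁻¹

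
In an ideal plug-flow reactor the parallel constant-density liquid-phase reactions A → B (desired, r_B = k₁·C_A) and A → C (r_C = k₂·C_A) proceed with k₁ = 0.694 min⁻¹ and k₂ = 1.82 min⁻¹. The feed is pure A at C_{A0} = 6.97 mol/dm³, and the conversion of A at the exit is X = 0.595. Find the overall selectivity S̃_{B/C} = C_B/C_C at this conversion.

C_A = C_{A0}(1−X) = 2.823 mol/dm³.
Both paths are first order in A, so the instantaneous fraction to B is constant: dC_B/d(−C_A) = k₁/(k₁+k₂) = 0.2761.
C_B = 0.2761·(C_{A0}−C_A) = 0.2761×4.147 = 1.14 mol/dm³.
C_C = (C_{A0}−C_A)−C_B = 3.002 mol/dm³; S̃_{B/C} = 1.145/3.002 = 0.381.

0.381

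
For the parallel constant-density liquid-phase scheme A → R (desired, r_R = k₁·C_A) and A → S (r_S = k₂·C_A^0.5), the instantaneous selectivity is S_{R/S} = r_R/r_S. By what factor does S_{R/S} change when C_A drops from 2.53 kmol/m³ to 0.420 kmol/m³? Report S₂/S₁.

0.407

S_{R/S} = (k₁/k₂)·C_A^0.5, so S₂/S₁ = (C_{A,2}/C_{A,1})^0.5.
= (0.420/2.53)^0.5 = (0.1660)^0.5 = 0.407.
Selectivity toward R falls as C_A falls — high-concentration operation is favoured.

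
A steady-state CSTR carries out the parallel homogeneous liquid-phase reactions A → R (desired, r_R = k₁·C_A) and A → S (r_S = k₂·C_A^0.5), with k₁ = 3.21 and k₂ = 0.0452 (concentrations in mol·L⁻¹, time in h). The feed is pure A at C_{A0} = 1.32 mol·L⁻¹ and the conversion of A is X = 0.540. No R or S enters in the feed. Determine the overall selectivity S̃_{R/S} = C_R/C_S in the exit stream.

Exit C_A = C_{A0}(1−X) = 1.32×0.460 = 0.6072 mol·L⁻¹.
A CSTR operates uniformly at the exit composition, giving r_R = 1.949 and r_S = 0.03522 (each k·C_A^n at C_A = 0.6072).
Overall selectivity = C_R/C_S = r_Rτ/(r_Sτ) = r_R/r_S = 55.3.

55.3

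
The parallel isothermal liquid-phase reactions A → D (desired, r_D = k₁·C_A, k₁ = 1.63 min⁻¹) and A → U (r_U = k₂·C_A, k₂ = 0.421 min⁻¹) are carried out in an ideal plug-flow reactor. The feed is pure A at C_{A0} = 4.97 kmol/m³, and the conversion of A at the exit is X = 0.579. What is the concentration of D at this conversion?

C_A = C_{A0}(1−X) = 2.092 kmol/m³.
Both paths are first order in A, so the instantaneous fraction to D is constant: dC_D/d(−C_A) = k₁/(k₁+k₂) = 0.7947.
C_D = 0.7947·(C_{A0}−C_A) = 0.7947×2.878 = 2.29 kmol/m³.

2.29 kmol/m³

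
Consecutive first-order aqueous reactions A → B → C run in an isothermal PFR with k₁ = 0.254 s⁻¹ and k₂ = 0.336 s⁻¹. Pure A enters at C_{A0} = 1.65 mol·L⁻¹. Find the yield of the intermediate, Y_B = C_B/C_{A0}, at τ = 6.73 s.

0.238

Solving the coupled first-order balances gives C_B(τ) = [k₁/(k₂−k₁)]·C_{A0}·(e^(−k₁τ) − e^(−k₂τ)).
e^(−k₁τ) = e^(−0.254×6.73) = e^(−1.709) = 0.1810; e^(−k₂τ) = e^(−2.261) = 0.1042.
C_B = 0.254×1.65/(0.336−0.254) × (0.1810−0.1042) = 5.111×0.07675 = 0.3923 mol·L⁻¹.
Y_B = C_B/C_{A0} = 0.3923/1.65 = 0.238.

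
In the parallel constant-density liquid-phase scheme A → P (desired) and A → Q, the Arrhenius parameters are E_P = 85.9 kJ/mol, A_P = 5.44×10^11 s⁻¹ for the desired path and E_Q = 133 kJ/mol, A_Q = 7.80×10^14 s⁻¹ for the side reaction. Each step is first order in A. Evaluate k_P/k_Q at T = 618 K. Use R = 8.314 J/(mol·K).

6.68

Since both paths have the same order in A, the concentration cancels and S_{P/Q} = k_P/k_Q = (A_P/A_Q)·exp[(E_Q−E_P)/(RT)].
(E_Q−E_P)/(RT) = (133−85.9)×10³/(8.314×618) = 47100/5138 = 9.167.
k_P/k_Q = (5.44×10^11/7.80×10^14)·exp(9.167) = 6.974×10^-4 × 9575 = 6.68.
Since E_P < E_Q, lowering the temperature improves selectivity toward P.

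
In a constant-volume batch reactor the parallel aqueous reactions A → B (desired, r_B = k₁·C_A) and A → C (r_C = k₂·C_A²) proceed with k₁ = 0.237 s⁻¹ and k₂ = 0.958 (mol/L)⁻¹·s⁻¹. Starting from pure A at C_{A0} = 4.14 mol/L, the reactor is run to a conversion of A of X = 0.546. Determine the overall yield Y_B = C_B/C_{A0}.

C_A = C_{A0}(1−X) = 1.880 mol/L.
Along a PFR/batch, dC_B/dC_A = −r_B/(r_B+r_C) = −k₁/(k₁+k₂·C_A).
Integrating from C_{A0} to C_A: C_B = (0.237/0.958)·ln[(0.237+0.958·4.14)/(0.237+0.958·1.88)] = 0.2474·ln(4.203/2.038) = 0.1791 mol/L.
Y_B = C_B/C_{A0} = 0.1791/4.14 = 0.0433.

0.0433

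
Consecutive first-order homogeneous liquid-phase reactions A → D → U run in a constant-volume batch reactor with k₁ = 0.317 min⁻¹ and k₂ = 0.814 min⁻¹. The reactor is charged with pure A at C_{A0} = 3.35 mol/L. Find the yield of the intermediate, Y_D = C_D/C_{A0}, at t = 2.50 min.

0.205

The intermediate concentration in a first-order A→B→C sequence is C_D = k₁C_{A0}(e^(−k₁t) − e^(−k₂t))/(k₂−k₁).
e^(−k₁t) = e^(−0.317×2.50) = e^(−0.7925) = 0.4527; e^(−k₂t) = e^(−2.035) = 0.1307.
C_D = 0.317×3.35/(0.814−0.317) × (0.4527−0.1307) = 2.137×0.3220 = 0.6881 mol/L.
Y_D = C_D/C_{A0} = 0.6881/3.35 = 0.205.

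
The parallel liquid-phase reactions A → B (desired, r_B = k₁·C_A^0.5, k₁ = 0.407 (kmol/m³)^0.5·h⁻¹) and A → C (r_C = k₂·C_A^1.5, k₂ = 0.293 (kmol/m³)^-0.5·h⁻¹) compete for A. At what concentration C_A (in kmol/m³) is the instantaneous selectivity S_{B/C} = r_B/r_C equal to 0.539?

2.58 kmol/m³

S_{B/C} = (k₁/k₂)·C_A⁻¹ ⇒ C_A = (S·k₂/k₁)^(-1).
= (0.539×0.293/0.407)^(-1) = (0.3880)^(-1) = 2.58 kmol/m³.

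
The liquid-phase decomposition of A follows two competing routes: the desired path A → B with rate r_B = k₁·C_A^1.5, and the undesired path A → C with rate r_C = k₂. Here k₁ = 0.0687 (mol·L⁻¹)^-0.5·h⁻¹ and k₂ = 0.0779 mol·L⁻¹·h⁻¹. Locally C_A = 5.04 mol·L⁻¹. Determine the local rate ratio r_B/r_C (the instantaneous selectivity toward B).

9.98

S_{B/C} = r_B/r_C = (k₁·C_A^1.5)/(k₂) = (k₁/k₂)·C_A^1.5.
= (0.0687×5.040^1.5) / (0.0779) = 0.7773/0.07790 = 9.98.
Since the desired path is higher order in A, keeping C_A high (PFR or concentrated feed) favours B.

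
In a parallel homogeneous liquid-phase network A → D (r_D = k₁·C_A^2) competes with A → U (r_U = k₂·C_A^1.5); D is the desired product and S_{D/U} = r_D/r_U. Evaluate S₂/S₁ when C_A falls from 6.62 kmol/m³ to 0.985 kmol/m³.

S_{D/U} = (k₁/k₂)·C_A^0.5, so S₂/S₁ = (C_{A,2}/C_{A,1})^0.5.
= (0.985/6.62)^0.5 = (0.1488)^0.5 = 0.386.

0.386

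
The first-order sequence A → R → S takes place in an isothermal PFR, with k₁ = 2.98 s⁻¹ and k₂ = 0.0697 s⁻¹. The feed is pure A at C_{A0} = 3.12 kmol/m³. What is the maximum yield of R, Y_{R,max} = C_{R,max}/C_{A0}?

At the optimum, C_{R,max}/C_{A0} = (k₁/k₂)^[k₂/(k₂−k₁)].
= (2.98/0.0697)^(0.0697/(0.0697−2.98)) = (42.75)^(-0.02395) = 0.9140.

0.914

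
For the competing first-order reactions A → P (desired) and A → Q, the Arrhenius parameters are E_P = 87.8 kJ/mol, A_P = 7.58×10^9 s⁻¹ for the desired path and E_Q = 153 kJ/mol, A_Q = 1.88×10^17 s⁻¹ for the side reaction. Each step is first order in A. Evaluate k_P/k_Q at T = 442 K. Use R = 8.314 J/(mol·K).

2.05

Since both paths have the same order in A, the concentration cancels and S_{P/Q} = k_P/k_Q = (A_P/A_Q)·exp[(E_Q−E_P)/(RT)].
(E_Q−E_P)/(RT) = (153−87.8)×10³/(8.314×442) = 65200/3675 = 17.74.
k_P/k_Q = (7.58×10^9/1.88×10^17)·exp(17.74) = 4.032×10^-8 × 5.075×10^7 = 2.05.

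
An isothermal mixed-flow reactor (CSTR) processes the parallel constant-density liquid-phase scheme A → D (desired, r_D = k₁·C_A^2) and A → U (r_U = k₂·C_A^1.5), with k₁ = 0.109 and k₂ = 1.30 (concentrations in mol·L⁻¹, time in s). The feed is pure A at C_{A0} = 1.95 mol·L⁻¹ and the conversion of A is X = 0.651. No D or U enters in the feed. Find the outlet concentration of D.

Exit C_A = C_{A0}(1−X) = 1.95×0.349 = 0.6805 mol·L⁻¹.
Rates in a CSTR are evaluated at the outlet concentration: r_D = 0.109×0.6805^2 = 0.05048, r_U = 1.30×0.6805^1.5 = 0.7298.
Fraction of consumed A going to D: r_D/(r_D+r_U) = 0.06469.
C_D = 0.06469·C_{A0}·X = 0.06469×1.95×0.651 = 0.0821 mol·L⁻¹.

0.0821 mol·L⁻¹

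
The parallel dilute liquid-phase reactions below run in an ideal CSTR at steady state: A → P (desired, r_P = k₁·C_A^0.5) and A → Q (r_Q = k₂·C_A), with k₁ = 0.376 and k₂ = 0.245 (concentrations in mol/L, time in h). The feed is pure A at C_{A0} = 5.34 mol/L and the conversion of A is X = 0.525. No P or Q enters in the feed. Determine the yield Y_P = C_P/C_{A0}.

0.258

Exit C_A = C_{A0}(1−X) = 5.34×0.475 = 2.536 mol/L.
In a CSTR the entire volume is at exit conditions, so r_P = 0.376×2.536^0.5 = 0.5988 and r_Q = 0.245×2.536 = 0.6214.
Fraction of consumed A going to P: r_P/(r_P+r_Q) = 0.4907.
C_P = 0.4907·C_{A0}·X = 0.4907×5.34×0.525 = 1.38 mol/L; Y_P = C_P/C_{A0} = 0.258.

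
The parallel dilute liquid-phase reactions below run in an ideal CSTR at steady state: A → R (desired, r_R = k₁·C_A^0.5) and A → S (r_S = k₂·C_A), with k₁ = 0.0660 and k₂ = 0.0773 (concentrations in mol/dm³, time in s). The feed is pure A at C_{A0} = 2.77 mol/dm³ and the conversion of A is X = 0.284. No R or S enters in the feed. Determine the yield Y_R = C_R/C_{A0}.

0.107

Exit C_A = C_{A0}(1−X) = 2.77×0.716 = 1.983 mol/dm³.
In a CSTR the entire volume is at exit conditions, so r_R = 0.0660×1.983^0.5 = 0.09295 and r_S = 0.0773×1.983 = 0.1533.
Fraction of consumed A going to R: r_R/(r_R+r_S) = 0.3774.
C_R = 0.3774·C_{A0}·X = 0.3774×2.77×0.284 = 0.297 mol/dm³; Y_R = C_R/C_{A0} = 0.107.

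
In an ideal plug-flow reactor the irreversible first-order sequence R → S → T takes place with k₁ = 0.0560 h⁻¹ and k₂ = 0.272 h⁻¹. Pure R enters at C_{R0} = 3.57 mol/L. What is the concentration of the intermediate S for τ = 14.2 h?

The intermediate concentration in a first-order A→B→C sequence is C_S = k₁C_{R0}(e^(−k₁τ) − e^(−k₂τ))/(k₂−k₁).
e^(−k₁τ) = e^(−0.0560×14.2) = e^(−0.7952) = 0.4515; e^(−k₂τ) = e^(−3.862) = 0.02102.
C_S = 0.0560×3.57/(0.272−0.0560) × (0.4515−0.02102) = 0.9256×0.4305 = 0.3984 mol/L.

0.398 mol/L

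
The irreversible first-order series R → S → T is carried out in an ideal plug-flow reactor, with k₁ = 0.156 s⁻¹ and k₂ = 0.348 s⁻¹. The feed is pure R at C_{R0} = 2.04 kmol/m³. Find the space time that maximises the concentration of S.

Setting dC_S/dτ = 0 gives τ_opt = ln(k₂/k₁)/(k₂−k₁).
= ln(0.348/0.156)/(0.348−0.156) = ln(2.231)/0.1920 = 0.8023/0.1920 = 4.18 s.

4.18 s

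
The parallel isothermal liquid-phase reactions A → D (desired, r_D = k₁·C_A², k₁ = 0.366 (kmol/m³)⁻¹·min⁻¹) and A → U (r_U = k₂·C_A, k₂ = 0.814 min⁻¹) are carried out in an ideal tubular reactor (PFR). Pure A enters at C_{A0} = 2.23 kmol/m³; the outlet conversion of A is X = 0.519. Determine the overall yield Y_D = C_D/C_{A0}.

C_A = C_{A0}(1−X) = 1.073 kmol/m³.
Along a PFR/batch, dC_U/dC_A = −r_U/(r_D+r_U) = −k₂/(k₂+k₁·C_A).
Integrating from C_{A0} to C_A: C_U = (0.814/0.366)·ln[(0.814+0.366·2.23)/(0.814+0.366·1.07)] = 2.224·ln(1.630/1.207) = 0.6692 kmol/m³.
Then C_D = (C_{A0}−C_A) − C_U = 1.157 − 0.6692 = 0.4882 kmol/m³.
Y_D = C_D/C_{A0} = 0.4882/2.23 = 0.219.

0.219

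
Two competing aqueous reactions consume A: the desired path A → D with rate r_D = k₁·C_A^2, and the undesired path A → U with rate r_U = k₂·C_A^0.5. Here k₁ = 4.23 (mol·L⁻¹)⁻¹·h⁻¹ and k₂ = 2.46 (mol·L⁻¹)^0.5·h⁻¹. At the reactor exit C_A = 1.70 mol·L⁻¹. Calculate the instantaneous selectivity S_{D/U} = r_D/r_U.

3.81

S_{D/U} = r_D/r_U = (k₁·C_A^2)/(k₂·C_A^0.5) = (k₁/k₂)·C_A^1.5.
= (4.23×1.700^2) / (2.46×1.700^0.5) = 12.22/3.207 = 3.81.
Since the desired path is higher order in A, keeping C_A high (PFR or concentrated feed) favours D.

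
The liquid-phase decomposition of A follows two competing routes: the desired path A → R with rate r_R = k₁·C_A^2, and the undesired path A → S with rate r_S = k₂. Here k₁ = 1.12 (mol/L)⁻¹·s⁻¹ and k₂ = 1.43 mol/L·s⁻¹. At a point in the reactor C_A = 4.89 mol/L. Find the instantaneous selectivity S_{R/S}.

18.7

S_{R/S} = r_R/r_S = (k₁·C_A^2)/(k₂) = (k₁/k₂)·C_A^2.
= (1.12×4.890^2) / (1.43) = 26.78/1.430 = 18.7.
Since the desired path is higher order in A, keeping C_A high (PFR or concentrated feed) favours R.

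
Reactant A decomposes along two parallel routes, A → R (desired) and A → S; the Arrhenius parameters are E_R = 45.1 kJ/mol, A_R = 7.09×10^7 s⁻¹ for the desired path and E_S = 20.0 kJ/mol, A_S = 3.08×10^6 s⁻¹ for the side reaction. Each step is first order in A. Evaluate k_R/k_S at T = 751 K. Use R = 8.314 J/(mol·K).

0.413

With equal orders, S_{R/S} = k_R/k_S = (A_R/A_S)·exp[(E_S−E_R)/(RT)].
(E_S−E_R)/(RT) = (20.0−45.1)×10³/(8.314×751) = -25100/6244 = -4.020.
k_R/k_S = (7.09×10^7/3.08×10^6)·exp(-4.020) = 23.02 × 0.01795 = 0.413.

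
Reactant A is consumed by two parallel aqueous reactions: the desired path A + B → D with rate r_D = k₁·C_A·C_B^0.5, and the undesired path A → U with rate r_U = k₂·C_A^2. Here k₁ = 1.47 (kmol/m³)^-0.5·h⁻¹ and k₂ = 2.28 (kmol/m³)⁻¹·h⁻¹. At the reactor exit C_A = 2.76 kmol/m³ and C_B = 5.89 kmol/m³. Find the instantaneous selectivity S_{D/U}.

S_{D/U} = r_D/r_U = (k₁·C_A·C_B^0.5)/(k₂·C_A^2) = (k₁/k₂)·C_A⁻¹·C_B^0.5.
= (1.47×2.760×5.890^0.5) / (2.28×2.760^2) = 9.847/17.37 = 0.567.

0.567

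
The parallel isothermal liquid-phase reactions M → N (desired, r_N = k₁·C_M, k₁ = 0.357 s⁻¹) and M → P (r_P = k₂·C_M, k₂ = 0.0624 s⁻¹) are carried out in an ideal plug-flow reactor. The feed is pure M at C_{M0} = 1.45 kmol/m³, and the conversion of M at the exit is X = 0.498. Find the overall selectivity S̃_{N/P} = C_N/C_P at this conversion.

5.72

C_M = C_{M0}(1−X) = 0.7279 kmol/m³.
Both paths are first order in M, so the instantaneous fraction to N is constant: dC_N/d(−C_M) = k₁/(k₁+k₂) = 0.8512.
C_N = 0.8512·(C_{M0}−C_M) = 0.8512×0.7221 = 0.615 kmol/m³.
C_P = (C_{M0}−C_M)−C_N = 0.1074 kmol/m³; S̃_{N/P} = 0.6147/0.1074 = 5.72.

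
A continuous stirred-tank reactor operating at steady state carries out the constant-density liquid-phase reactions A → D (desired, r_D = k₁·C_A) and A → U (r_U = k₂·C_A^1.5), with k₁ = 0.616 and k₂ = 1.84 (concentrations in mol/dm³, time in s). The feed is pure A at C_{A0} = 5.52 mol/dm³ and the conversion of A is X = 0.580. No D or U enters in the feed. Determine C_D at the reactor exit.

Exit C_A = C_{A0}(1−X) = 5.52×0.420 = 2.318 mol/dm³.
A CSTR operates uniformly at the exit composition, giving r_D = 1.428 and r_U = 6.495 (each k·C_A^n at C_A = 2.318).
Fraction of consumed A going to D: r_D/(r_D+r_U) = 0.1802.
C_D = 0.1802·C_{A0}·X = 0.1802×5.52×0.580 = 0.577 mol/dm³.

0.577 mol/dm³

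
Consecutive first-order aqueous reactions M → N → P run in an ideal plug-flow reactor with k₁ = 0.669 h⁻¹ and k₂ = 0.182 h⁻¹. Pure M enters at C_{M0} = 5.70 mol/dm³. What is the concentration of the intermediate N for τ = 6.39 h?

2.34 mol/dm³

Solving the coupled first-order balances gives C_N(τ) = [k₁/(k₂−k₁)]·C_{M0}·(e^(−k₁τ) − e^(−k₂τ)).
e^(−k₁τ) = e^(−0.669×6.39) = e^(−4.275) = 0.01391; e^(−k₂τ) = e^(−1.163) = 0.3126.
C_N = 0.669×5.70/(0.182−0.669) × (0.01391−0.3126) = (-7.830)×(-0.2986) = 2.338 mol/dm³.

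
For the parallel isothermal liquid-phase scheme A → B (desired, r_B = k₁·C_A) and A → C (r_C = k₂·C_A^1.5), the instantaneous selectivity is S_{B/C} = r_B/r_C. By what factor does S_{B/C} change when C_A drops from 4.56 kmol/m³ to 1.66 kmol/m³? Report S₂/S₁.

S_{B/C} = (k₁/k₂)·C_A^-0.5, so S₂/S₁ = (C_{A,2}/C_{A,1})^-0.5.
= (1.66/4.56)^(-0.5) = (0.3640)^(-0.5) = 1.66.
Selectivity toward B rises as C_A falls — low-concentration operation is favoured.

1.66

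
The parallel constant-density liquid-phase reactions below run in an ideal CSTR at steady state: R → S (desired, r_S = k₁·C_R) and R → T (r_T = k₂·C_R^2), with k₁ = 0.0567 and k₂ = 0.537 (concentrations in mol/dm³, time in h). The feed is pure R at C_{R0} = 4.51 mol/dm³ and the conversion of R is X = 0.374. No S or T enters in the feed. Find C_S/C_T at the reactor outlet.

Exit C_R = C_{R0}(1−X) = 4.51×0.626 = 2.823 mol/dm³.
Rates in a CSTR are evaluated at the outlet concentration: r_S = 0.0567×2.823 = 0.1601, r_T = 0.537×2.823^2 = 4.280.
Overall selectivity = C_S/C_T = r_Sτ/(r_Tτ) = r_S/r_T = 0.0374.

0.0374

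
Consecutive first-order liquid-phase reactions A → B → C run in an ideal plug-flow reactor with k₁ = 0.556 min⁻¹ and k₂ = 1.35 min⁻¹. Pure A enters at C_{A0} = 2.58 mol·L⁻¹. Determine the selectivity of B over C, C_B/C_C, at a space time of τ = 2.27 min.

Solving the coupled first-order balances gives C_B(τ) = [k₁/(k₂−k₁)]·C_{A0}·(e^(−k₁τ) − e^(−k₂τ)).
e^(−k₁τ) = e^(−0.556×2.27) = e^(−1.262) = 0.2831; e^(−k₂τ) = e^(−3.065) = 0.04668.
C_B = 0.556×2.58/(1.35−0.556) × (0.2831−0.04668) = 1.807×0.2364 = 0.4270 mol·L⁻¹.
C_A = C_{A0}e^(−k₁τ) = 0.7303 mol·L⁻¹, so C_C = C_{A0}−C_A−C_B = 1.423 mol·L⁻¹; C_B/C_C = 0.300.

0.300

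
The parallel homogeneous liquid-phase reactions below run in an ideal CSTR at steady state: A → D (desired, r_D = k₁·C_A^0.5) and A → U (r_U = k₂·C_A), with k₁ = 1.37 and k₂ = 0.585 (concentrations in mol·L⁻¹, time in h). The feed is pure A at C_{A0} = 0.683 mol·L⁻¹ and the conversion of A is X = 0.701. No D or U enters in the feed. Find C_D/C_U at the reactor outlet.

5.18

Exit C_A = C_{A0}(1−X) = 0.683×0.299 = 0.2042 mol·L⁻¹.
In a CSTR the entire volume is at exit conditions, so r_D = 1.37×0.2042^0.5 = 0.6191 and r_U = 0.585×0.2042 = 0.1195.
Overall selectivity = C_D/C_U = r_Dτ/(r_Uτ) = r_D/r_U = 5.18.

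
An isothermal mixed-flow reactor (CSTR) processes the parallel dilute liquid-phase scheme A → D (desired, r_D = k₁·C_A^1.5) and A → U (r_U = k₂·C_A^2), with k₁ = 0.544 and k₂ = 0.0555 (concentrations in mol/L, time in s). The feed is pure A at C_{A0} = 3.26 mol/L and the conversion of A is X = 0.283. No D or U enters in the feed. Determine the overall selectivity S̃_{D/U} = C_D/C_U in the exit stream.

Exit C_A = C_{A0}(1−X) = 3.26×0.717 = 2.337 mol/L.
In a CSTR the entire volume is at exit conditions, so r_D = 0.544×2.337^1.5 = 1.944 and r_U = 0.0555×2.337^2 = 0.3032.
Overall selectivity = C_D/C_U = r_Dτ/(r_Uτ) = r_D/r_U = 6.41.

6.41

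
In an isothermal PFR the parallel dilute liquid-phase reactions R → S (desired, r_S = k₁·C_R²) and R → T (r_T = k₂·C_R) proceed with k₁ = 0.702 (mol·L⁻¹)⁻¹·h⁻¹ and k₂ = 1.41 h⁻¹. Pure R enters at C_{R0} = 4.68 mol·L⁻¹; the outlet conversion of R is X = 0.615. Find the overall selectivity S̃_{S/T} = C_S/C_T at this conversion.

1.55

C_R = C_{R0}(1−X) = 1.802 mol·L⁻¹.
Along a PFR/batch, dC_T/dC_R = −r_T/(r_S+r_T) = −k₂/(k₂+k₁·C_R).
Integrating from C_{R0} to C_R: C_T = (1.41/0.702)·ln[(1.41+0.702·4.68)/(1.41+0.702·1.80)] = 2.009·ln(4.695/2.675) = 1.130 mol·L⁻¹.
Then C_S = (C_{R0}−C_R) − C_T = 2.878 − 1.130 = 1.748 mol·L⁻¹.
S̃_{S/T} = C_S/C_T = 1.748/1.130 = 1.55.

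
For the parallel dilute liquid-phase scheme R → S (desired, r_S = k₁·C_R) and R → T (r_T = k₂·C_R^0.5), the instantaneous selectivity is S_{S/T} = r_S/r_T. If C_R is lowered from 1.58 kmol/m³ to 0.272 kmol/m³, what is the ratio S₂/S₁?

0.415

S_{S/T} = (k₁/k₂)·C_R^0.5, so S₂/S₁ = (C_{R,2}/C_{R,1})^0.5.
= (0.272/1.58)^0.5 = (0.1722)^0.5 = 0.415.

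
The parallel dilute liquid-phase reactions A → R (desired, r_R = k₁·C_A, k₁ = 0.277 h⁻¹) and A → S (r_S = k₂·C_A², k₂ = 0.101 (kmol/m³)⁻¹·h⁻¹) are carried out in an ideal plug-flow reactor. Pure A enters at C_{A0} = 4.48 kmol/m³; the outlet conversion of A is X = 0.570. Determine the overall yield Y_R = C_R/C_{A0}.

C_A = C_{A0}(1−X) = 1.926 kmol/m³.
Along a PFR/batch, dC_R/dC_A = −r_R/(r_R+r_S) = −k₁/(k₁+k₂·C_A).
Integrating from C_{A0} to C_A: C_R = (0.277/0.101)·ln[(0.277+0.101·4.48)/(0.277+0.101·1.93)] = 2.743·ln(0.7295/0.4716) = 1.197 kmol/m³.
Y_R = C_R/C_{A0} = 1.197/4.48 = 0.267.

0.267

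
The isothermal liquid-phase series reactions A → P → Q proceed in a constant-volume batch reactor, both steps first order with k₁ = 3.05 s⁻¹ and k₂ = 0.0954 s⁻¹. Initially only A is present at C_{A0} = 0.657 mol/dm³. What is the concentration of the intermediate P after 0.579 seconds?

The intermediate concentration in a first-order A→B→C sequence is C_P = k₁C_{A0}(e^(−k₁t) − e^(−k₂t))/(k₂−k₁).
e^(−k₁t) = e^(−3.05×0.579) = e^(−1.766) = 0.1710; e^(−k₂t) = e^(−0.05524) = 0.9463.
C_P = 3.05×0.657/(0.0954−3.05) × (0.1710−0.9463) = (-0.6782)×(-0.7752) = 0.5258 mol/dm³.

0.526 mol/dm³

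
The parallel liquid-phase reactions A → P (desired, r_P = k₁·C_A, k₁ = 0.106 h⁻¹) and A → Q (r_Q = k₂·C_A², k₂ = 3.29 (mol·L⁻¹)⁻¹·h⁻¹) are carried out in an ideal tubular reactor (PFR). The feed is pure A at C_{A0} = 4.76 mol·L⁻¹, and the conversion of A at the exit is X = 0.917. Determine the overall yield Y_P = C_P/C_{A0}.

C_A = C_{A0}(1−X) = 0.3951 mol·L⁻¹.
Along a PFR/batch, dC_P/dC_A = −r_P/(r_P+r_Q) = −k₁/(k₁+k₂·C_A).
Integrating from C_{A0} to C_A: C_P = (0.106/3.29)·ln[(0.106+3.29·4.76)/(0.106+3.29·0.395)] = 0.03222·ln(15.77/1.406) = 0.07788 mol·L⁻¹.
Y_P = C_P/C_{A0} = 0.07788/4.76 = 0.0164.

0.0164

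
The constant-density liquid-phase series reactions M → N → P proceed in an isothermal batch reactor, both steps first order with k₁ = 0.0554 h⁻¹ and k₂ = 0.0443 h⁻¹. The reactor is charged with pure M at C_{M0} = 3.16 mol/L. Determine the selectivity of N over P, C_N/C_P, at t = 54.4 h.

0.272

For first-order series with pure M initially, C_N(t) = k₁C_{M0}/(k₂−k₁)·(e^(−k₁t) − e^(−k₂t)).
e^(−k₁t) = e^(−0.0554×54.4) = e^(−3.014) = 0.04911; e^(−k₂t) = e^(−2.410) = 0.08982.
C_N = 0.0554×3.16/(0.0443−0.0554) × (0.04911−0.08982) = (-15.77)×(-0.04072) = 0.6422 mol/L.
C_M = C_{M0}e^(−k₁t) = 0.1552 mol/L, so C_P = C_{M0}−C_M−C_N = 2.363 mol/L; C_N/C_P = 0.272.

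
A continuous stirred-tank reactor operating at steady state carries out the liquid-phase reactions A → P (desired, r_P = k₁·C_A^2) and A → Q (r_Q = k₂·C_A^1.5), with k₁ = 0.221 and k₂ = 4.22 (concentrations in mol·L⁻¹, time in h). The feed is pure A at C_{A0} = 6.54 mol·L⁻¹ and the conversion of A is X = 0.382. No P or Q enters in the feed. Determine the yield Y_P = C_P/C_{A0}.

Exit C_A = C_{A0}(1−X) = 6.54×0.618 = 4.042 mol·L⁻¹.
A CSTR operates uniformly at the exit composition, giving r_P = 3.610 and r_Q = 34.29 (each k·C_A^n at C_A = 4.042).
Fraction of consumed A going to P: r_P/(r_P+r_Q) = 0.09526.
C_P = 0.09526·C_{A0}·X = 0.09526×6.54×0.382 = 0.238 mol·L⁻¹; Y_P = C_P/C_{A0} = 0.0364.

0.0364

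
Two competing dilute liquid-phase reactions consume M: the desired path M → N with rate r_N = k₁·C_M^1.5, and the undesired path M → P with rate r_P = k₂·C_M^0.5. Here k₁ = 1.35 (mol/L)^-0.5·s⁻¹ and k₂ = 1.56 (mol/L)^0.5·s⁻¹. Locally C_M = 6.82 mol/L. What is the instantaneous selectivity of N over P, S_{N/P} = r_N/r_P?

5.90

S_{N/P} = r_N/r_P = (k₁·C_M^1.5)/(k₂·C_M^0.5) = (k₁/k₂)·C_M.
= (1.35×6.820^1.5) / (1.56×6.820^0.5) = 24.04/4.074 = 5.90.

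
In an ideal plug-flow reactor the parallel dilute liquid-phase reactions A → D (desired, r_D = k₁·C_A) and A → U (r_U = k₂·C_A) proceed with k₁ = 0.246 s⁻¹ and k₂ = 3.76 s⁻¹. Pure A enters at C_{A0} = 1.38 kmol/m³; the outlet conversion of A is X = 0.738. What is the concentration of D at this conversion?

0.0625 kmol/m³

C_A = C_{A0}(1−X) = 0.3616 kmol/m³.
Both paths are first order in A, so the instantaneous fraction to D is constant: dC_D/d(−C_A) = k₁/(k₁+k₂) = 0.06141.
C_D = 0.06141·(C_{A0}−C_A) = 0.06141×1.018 = 0.0625 kmol/m³.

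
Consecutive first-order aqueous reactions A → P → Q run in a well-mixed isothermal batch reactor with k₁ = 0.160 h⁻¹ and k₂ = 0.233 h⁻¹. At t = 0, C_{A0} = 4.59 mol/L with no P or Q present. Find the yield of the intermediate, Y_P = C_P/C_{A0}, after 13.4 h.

The intermediate concentration in a first-order A→B→C sequence is C_P = k₁C_{A0}(e^(−k₁t) − e^(−k₂t))/(k₂−k₁).
e^(−k₁t) = e^(−0.160×13.4) = e^(−2.144) = 0.1172; e^(−k₂t) = e^(−3.122) = 0.04406.
C_P = 0.160×4.59/(0.233−0.160) × (0.1172−0.04406) = 10.06×0.07313 = 0.7357 mol/L.
Y_P = C_P/C_{A0} = 0.7357/4.59 = 0.160.

0.160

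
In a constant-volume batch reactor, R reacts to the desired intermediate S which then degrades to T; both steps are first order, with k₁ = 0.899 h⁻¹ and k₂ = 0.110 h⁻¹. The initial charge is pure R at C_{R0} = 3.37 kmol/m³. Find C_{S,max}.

At the optimum, C_{S,max}/C_{R0} = (k₁/k₂)^[k₂/(k₂−k₁)].
= (0.899/0.110)^(0.110/(0.110−0.899)) = (8.173)^(-0.1394) = 0.7461.
C_{S,max} = 0.7461×3.37 = 2.51 kmol/m³.

2.51 kmol/m³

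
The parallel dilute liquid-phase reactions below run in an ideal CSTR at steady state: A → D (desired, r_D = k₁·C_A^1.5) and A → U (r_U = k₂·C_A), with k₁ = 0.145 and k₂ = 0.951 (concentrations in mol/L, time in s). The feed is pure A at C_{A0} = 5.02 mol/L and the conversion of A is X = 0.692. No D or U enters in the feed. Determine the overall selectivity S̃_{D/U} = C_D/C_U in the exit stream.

0.190

Exit C_A = C_{A0}(1−X) = 5.02×0.308 = 1.546 mol/L.
A CSTR operates uniformly at the exit composition, giving r_D = 0.2788 and r_U = 1.470 (each k·C_A^n at C_A = 1.546).
Overall selectivity = C_D/C_U = r_Dτ/(r_Uτ) = r_D/r_U = 0.190.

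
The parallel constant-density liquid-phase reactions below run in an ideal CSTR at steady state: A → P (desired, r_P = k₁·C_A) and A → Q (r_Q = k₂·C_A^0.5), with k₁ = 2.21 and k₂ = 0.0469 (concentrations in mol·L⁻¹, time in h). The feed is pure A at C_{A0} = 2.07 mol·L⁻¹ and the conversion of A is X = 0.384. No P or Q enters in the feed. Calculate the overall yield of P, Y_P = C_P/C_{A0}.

Exit C_A = C_{A0}(1−X) = 2.07×0.616 = 1.275 mol·L⁻¹.
In a CSTR the entire volume is at exit conditions, so r_P = 2.21×1.275 = 2.818 and r_Q = 0.0469×1.275^0.5 = 0.05296.
Fraction of consumed A going to P: r_P/(r_P+r_Q) = 0.9816.
C_P = 0.9816·C_{A0}·X = 0.9816×2.07×0.384 = 0.780 mol·L⁻¹; Y_P = C_P/C_{A0} = 0.377.

0.377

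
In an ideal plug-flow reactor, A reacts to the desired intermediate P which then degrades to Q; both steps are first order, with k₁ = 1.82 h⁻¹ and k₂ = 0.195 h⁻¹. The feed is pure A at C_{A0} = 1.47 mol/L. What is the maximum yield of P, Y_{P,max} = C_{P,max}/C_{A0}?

0.765

Evaluating C_P at τ_opt = ln(k₂/k₁)/(k₂−k₁) gives C_{P,max}/C_{A0} = (k₁/k₂)^[k₂/(k₂−k₁)].
= (1.82/0.195)^(0.195/(0.195−1.82)) = (9.333)^(-0.1200) = 0.7649.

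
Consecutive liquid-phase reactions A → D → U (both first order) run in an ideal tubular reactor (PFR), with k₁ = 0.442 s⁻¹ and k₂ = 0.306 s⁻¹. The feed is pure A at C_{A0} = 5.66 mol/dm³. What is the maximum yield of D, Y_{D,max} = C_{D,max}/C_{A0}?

For a first-order series the maximum intermediate yield is C_{D,max}/C_{A0} = (k₁/k₂)^[k₂/(k₂−k₁)].
= (0.442/0.306)^(0.306/(0.306−0.442)) = (1.444)^(-2.250) = 0.4372.

0.437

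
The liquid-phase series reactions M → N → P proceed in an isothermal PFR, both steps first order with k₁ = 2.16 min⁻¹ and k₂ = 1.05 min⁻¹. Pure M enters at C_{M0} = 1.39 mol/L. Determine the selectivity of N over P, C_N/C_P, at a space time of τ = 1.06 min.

The intermediate concentration in a first-order A→B→C sequence is C_N = k₁C_{M0}(e^(−k₁τ) − e^(−k₂τ))/(k₂−k₁).
e^(−k₁τ) = e^(−2.16×1.06) = e^(−2.290) = 0.1013; e^(−k₂τ) = e^(−1.113) = 0.3286.
C_N = 2.16×1.39/(1.05−2.16) × (0.1013−0.3286) = (-2.705)×(-0.2273) = 0.6147 mol/L.
C_M = C_{M0}e^(−k₁τ) = 0.1408 mol/L, so C_P = C_{M0}−C_M−C_N = 0.6345 mol/L; C_N/C_P = 0.969.

0.969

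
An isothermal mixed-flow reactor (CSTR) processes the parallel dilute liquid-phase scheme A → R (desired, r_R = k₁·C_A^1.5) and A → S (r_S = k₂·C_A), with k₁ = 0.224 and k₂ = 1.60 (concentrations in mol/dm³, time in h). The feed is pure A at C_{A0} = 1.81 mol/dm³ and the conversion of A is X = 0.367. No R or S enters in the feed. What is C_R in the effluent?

0.0866 mol/dm³

Exit C_A = C_{A0}(1−X) = 1.81×0.633 = 1.146 mol/dm³.
A CSTR operates uniformly at the exit composition, giving r_R = 0.2747 and r_S = 1.833 (each k·C_A^n at C_A = 1.146).
Fraction of consumed A going to R: r_R/(r_R+r_S) = 0.1303.
C_R = 0.1303·C_{A0}·X = 0.1303×1.81×0.367 = 0.0866 mol/dm³.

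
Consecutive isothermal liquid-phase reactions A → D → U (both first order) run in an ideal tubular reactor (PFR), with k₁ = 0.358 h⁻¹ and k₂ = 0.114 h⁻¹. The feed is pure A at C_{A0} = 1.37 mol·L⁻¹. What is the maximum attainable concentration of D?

For a first-order series the maximum intermediate yield is C_{D,max}/C_{A0} = (k₁/k₂)^[k₂/(k₂−k₁)].
= (0.358/0.114)^(0.114/(0.114−0.358)) = (3.140)^(-0.4672) = 0.5859.
C_{D,max} = 0.5859×1.37 = 0.803 mol·L⁻¹.

0.803 mol·L⁻¹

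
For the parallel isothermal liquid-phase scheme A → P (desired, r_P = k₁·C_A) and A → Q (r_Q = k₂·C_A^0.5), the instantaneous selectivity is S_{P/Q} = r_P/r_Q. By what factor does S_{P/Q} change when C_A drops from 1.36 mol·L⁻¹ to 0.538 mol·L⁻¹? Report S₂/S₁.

0.629

S_{P/Q} = (k₁/k₂)·C_A^0.5, so S₂/S₁ = (C_{A,2}/C_{A,1})^0.5.
= (0.538/1.36)^0.5 = (0.3956)^0.5 = 0.629.
Selectivity toward P falls as C_A falls — high-concentration operation is favoured.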